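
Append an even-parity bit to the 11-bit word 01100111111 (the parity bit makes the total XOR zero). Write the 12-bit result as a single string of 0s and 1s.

011001111110

XOR of the 11 data bits: 0⊕1⊕1⊕0⊕0⊕1⊕1⊕1⊕1⊕1⊕1 = 0
Parity bit = 0 (so all 12 bits XOR to 0).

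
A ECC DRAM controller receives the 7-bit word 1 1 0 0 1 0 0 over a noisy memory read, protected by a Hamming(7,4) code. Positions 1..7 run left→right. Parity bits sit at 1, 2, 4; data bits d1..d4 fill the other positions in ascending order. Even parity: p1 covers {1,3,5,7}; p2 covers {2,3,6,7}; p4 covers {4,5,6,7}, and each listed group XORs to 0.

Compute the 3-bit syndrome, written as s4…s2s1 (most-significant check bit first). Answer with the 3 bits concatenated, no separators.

110

s1 (pos 1,3,5,7): 1⊕0⊕1⊕0 = 0
s2 (pos 2,3,6,7): 1⊕0⊕0⊕0 = 1
s4 (pos 4,5,6,7): 0⊕1⊕0⊕0 = 1
Syndrome s4…s1 = 110 → error at position 6.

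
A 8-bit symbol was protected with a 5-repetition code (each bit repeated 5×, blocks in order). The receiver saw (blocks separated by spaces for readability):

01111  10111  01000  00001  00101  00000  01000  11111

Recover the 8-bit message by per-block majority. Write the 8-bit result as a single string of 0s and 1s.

Block 1 (01111): 4 ones → 1
Block 2 (10111): 4 ones → 1
Block 3 (01000): 1 one → 0
Block 4 (00001): 1 one → 0
Block 5 (00101): 2 ones → 0
Block 6 (00000): 0 ones → 0
Block 7 (01000): 1 one → 0
Block 8 (11111): 5 ones → 1

11000001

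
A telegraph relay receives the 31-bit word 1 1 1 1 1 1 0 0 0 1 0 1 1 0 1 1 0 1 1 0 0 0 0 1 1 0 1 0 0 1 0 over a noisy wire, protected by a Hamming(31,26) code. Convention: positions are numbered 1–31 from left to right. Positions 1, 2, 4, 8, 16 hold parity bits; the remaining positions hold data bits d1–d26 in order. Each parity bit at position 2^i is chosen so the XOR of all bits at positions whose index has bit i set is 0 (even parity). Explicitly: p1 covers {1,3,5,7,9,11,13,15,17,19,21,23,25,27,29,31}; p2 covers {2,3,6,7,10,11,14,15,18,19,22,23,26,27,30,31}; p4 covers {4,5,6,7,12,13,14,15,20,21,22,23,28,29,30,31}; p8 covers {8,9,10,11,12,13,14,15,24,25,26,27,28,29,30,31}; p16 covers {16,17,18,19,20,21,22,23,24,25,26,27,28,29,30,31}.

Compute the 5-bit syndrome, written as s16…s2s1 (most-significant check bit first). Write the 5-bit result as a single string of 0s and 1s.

s1 (pos 1,3,5,7,9,11,13,15,17,19,21,23,25,27,29,31): 1⊕1⊕1⊕0⊕0⊕0⊕1⊕1⊕0⊕1⊕0⊕0⊕1⊕1⊕0⊕0 = 0
s2 (pos 2,3,6,7,10,11,14,15,18,19,22,23,26,27,30,31): 1⊕1⊕1⊕0⊕1⊕0⊕0⊕1⊕1⊕1⊕0⊕0⊕0⊕1⊕1⊕0 = 1
s4 (pos 4,5,6,7,12,13,14,15,20,21,22,23,28,29,30,31): 1⊕1⊕1⊕0⊕1⊕1⊕0⊕1⊕0⊕0⊕0⊕0⊕0⊕0⊕1⊕0 = 1
s8 (pos 8,9,10,11,12,13,14,15,24,25,26,27,28,29,30,31): 0⊕0⊕1⊕0⊕1⊕1⊕0⊕1⊕1⊕1⊕0⊕1⊕0⊕0⊕1⊕0 = 0
s16 (pos 16,17,18,19,20,21,22,23,24,25,26,27,28,29,30,31): 1⊕0⊕1⊕1⊕0⊕0⊕0⊕0⊕1⊕1⊕0⊕1⊕0⊕0⊕1⊕0 = 1
Syndrome s16…s1 = 10110 → error at position 22.

10110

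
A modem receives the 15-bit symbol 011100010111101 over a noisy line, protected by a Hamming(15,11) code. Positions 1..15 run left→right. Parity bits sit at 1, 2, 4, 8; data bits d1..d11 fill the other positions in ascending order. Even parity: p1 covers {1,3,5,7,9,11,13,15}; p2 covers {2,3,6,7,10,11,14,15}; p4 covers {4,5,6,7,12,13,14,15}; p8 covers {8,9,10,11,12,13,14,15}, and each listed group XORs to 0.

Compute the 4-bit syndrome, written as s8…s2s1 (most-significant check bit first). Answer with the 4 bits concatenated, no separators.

0010

s1 (pos 1,3,5,7,9,11,13,15): 0⊕1⊕0⊕0⊕0⊕1⊕1⊕1 = 0
s2 (pos 2,3,6,7,10,11,14,15): 1⊕1⊕0⊕0⊕1⊕1⊕0⊕1 = 1
s4 (pos 4,5,6,7,12,13,14,15): 1⊕0⊕0⊕0⊕1⊕1⊕0⊕1 = 0
s8 (pos 8,9,10,11,12,13,14,15): 1⊕0⊕1⊕1⊕1⊕1⊕0⊕1 = 0
Syndrome s8…s1 = 0010 → error at position 2.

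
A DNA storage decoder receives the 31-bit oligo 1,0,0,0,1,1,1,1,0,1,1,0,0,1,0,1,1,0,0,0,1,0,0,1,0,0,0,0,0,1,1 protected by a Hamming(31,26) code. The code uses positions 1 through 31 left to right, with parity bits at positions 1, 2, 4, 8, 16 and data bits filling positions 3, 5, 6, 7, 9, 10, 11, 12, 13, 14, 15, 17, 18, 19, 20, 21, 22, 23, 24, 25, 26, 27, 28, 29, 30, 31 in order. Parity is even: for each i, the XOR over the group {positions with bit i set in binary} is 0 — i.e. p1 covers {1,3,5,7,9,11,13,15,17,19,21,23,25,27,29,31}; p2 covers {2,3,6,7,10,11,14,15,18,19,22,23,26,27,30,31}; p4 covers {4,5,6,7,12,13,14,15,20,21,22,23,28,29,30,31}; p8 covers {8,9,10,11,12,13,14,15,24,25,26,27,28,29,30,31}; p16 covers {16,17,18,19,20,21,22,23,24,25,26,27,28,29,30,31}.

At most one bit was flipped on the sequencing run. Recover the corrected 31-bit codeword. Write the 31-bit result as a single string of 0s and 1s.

s1 (pos 1,3,5,7,9,11,13,15,17,19,21,23,25,27,29,31): 1⊕0⊕1⊕1⊕0⊕1⊕0⊕0⊕1⊕0⊕1⊕0⊕0⊕0⊕0⊕1 = 1
s2 (pos 2,3,6,7,10,11,14,15,18,19,22,23,26,27,30,31): 0⊕0⊕1⊕1⊕1⊕1⊕1⊕0⊕0⊕0⊕0⊕0⊕0⊕0⊕1⊕1 = 1
s4 (pos 4,5,6,7,12,13,14,15,20,21,22,23,28,29,30,31): 0⊕1⊕1⊕1⊕0⊕0⊕1⊕0⊕0⊕1⊕0⊕0⊕0⊕0⊕1⊕1 = 1
s8 (pos 8,9,10,11,12,13,14,15,24,25,26,27,28,29,30,31): 1⊕0⊕1⊕1⊕0⊕0⊕1⊕0⊕1⊕0⊕0⊕0⊕0⊕0⊕1⊕1 = 1
s16 (pos 16,17,18,19,20,21,22,23,24,25,26,27,28,29,30,31): 1⊕1⊕0⊕0⊕0⊕1⊕0⊕0⊕1⊕0⊕0⊕0⊕0⊕0⊕1⊕1 = 0
Syndrome s16…s1 = 01111 → error at position 15.
Flip position 15: 1000111101100101100010010000011 → 1000111101100111100010010000011

1000111101100111100010010000011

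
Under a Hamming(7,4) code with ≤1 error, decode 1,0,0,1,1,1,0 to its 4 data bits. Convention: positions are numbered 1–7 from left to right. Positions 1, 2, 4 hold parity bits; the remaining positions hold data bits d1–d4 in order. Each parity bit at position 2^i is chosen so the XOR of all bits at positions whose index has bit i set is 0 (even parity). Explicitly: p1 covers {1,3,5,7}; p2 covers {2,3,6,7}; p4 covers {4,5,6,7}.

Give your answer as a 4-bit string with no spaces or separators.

s1 (pos 1,3,5,7): 1⊕0⊕1⊕0 = 0
s2 (pos 2,3,6,7): 0⊕0⊕1⊕0 = 1
s4 (pos 4,5,6,7): 1⊕1⊕1⊕0 = 1
Syndrome s4…s1 = 110 → error at position 6.
Flip position 6: 1001110 → 1001100
Read data bits from positions 3,5,6,7: 0100

0100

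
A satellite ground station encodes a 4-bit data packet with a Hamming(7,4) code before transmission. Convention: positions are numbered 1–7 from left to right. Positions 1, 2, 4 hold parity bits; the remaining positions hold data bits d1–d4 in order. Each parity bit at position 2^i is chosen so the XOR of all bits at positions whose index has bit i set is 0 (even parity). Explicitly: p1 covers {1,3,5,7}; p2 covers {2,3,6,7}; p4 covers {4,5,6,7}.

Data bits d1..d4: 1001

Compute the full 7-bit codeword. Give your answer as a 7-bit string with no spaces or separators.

0011001

Place data at non-parity positions: p1 p2 1 p4 0 0 1
p1 (pos 1,3,5,7): XOR of data positions = 1⊕0⊕1 = 0
p2 (pos 2,3,6,7): XOR of data positions = 1⊕0⊕1 = 0
p4 (pos 4,5,6,7): XOR of data positions = 0⊕0⊕1 = 1
Codeword: 0011001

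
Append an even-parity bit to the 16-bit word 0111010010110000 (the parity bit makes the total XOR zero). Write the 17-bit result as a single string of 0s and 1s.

XOR of the 16 data bits: 0⊕1⊕1⊕1⊕0⊕1⊕0⊕0⊕1⊕0⊕1⊕1⊕0⊕0⊕0⊕0 = 1
Parity bit = 1 (so all 17 bits XOR to 0).

01110100101100001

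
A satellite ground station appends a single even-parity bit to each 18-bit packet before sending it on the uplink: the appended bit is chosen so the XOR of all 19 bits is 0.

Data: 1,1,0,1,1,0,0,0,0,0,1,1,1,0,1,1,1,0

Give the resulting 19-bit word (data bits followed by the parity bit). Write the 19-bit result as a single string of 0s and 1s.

XOR of the 18 data bits: 1⊕1⊕0⊕1⊕1⊕0⊕0⊕0⊕0⊕0⊕1⊕1⊕1⊕0⊕1⊕1⊕1⊕0 = 0
Parity bit = 0 (so all 19 bits XOR to 0).

1101100000111011100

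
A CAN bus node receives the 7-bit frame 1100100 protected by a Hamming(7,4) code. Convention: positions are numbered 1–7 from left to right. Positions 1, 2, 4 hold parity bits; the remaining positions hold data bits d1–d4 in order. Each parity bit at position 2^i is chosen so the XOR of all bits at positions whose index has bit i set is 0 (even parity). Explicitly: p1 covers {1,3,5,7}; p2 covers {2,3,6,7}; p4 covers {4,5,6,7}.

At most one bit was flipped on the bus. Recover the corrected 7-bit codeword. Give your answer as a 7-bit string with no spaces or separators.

s1 (pos 1,3,5,7): 1⊕0⊕1⊕0 = 0
s2 (pos 2,3,6,7): 1⊕0⊕0⊕0 = 1
s4 (pos 4,5,6,7): 0⊕1⊕0⊕0 = 1
Syndrome s4…s1 = 110 → error at position 6.
Flip position 6: 1100100 → 1100110

1100110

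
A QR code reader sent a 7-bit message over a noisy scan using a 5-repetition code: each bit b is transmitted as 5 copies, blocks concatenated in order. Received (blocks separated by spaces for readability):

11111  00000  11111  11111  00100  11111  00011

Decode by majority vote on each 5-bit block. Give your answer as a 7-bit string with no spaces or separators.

Block 1 (11111): 5 ones → 1
Block 2 (00000): 0 ones → 0
Block 3 (11111): 5 ones → 1
Block 4 (11111): 5 ones → 1
Block 5 (00100): 1 one → 0
Block 6 (11111): 5 ones → 1
Block 7 (00011): 2 ones → 0

1011010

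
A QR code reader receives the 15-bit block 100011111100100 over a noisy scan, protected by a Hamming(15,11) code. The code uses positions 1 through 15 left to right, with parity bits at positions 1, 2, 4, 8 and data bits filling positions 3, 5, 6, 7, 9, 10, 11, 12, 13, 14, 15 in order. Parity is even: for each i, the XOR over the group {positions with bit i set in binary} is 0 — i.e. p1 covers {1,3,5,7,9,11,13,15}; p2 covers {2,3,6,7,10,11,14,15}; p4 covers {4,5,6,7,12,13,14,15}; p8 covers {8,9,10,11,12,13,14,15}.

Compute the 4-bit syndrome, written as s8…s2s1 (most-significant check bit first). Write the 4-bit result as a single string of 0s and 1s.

0011

s1 (pos 1,3,5,7,9,11,13,15): 1⊕0⊕1⊕1⊕1⊕0⊕1⊕0 = 1
s2 (pos 2,3,6,7,10,11,14,15): 0⊕0⊕1⊕1⊕1⊕0⊕0⊕0 = 1
s4 (pos 4,5,6,7,12,13,14,15): 0⊕1⊕1⊕1⊕0⊕1⊕0⊕0 = 0
s8 (pos 8,9,10,11,12,13,14,15): 1⊕1⊕1⊕0⊕0⊕1⊕0⊕0 = 0
Syndrome s8…s1 = 0011 → error at position 3.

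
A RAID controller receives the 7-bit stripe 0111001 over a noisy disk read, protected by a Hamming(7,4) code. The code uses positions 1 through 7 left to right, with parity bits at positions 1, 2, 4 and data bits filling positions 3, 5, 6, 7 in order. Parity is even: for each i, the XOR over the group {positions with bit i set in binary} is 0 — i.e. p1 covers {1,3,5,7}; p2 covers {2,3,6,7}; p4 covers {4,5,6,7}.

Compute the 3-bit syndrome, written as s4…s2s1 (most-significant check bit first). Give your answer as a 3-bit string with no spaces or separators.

s1 (pos 1,3,5,7): 0⊕1⊕0⊕1 = 0
s2 (pos 2,3,6,7): 1⊕1⊕0⊕1 = 1
s4 (pos 4,5,6,7): 1⊕0⊕0⊕1 = 0
Syndrome s4…s1 = 010 → error at position 2.

010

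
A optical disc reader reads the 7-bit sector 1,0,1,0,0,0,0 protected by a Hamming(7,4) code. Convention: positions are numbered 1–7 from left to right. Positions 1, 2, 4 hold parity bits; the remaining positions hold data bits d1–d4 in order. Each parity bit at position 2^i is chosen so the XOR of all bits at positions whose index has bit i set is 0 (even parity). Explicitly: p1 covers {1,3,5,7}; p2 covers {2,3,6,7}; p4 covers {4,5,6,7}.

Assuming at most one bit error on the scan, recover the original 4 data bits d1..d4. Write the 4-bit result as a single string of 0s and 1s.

s1 (pos 1,3,5,7): 1⊕1⊕0⊕0 = 0
s2 (pos 2,3,6,7): 0⊕1⊕0⊕0 = 1
s4 (pos 4,5,6,7): 0⊕0⊕0⊕0 = 0
Syndrome s4…s1 = 010 → error at position 2.
Flip position 2: 1010000 → 1110000
Read data bits from positions 3,5,6,7: 1000

1000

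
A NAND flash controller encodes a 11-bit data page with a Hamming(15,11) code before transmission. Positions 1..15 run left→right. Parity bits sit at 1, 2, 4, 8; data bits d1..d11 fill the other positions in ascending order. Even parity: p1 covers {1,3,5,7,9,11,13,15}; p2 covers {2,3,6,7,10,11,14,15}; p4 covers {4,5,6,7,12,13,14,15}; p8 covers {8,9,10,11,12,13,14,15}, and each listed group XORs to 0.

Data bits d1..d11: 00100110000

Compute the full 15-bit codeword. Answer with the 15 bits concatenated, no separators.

Place data at non-parity positions: p1 p2 0 p4 0 1 0 p8 0 1 1 0 0 0 0
p1 (pos 1,3,5,7,9,11,13,15): XOR of data positions = 0⊕0⊕0⊕0⊕1⊕0⊕0 = 1
p2 (pos 2,3,6,7,10,11,14,15): XOR of data positions = 0⊕1⊕0⊕1⊕1⊕0⊕0 = 1
p4 (pos 4,5,6,7,12,13,14,15): XOR of data positions = 0⊕1⊕0⊕0⊕0⊕0⊕0 = 1
p8 (pos 8,9,10,11,12,13,14,15): XOR of data positions = 0⊕1⊕1⊕0⊕0⊕0⊕0 = 0
Codeword: 110101000110000

110101000110000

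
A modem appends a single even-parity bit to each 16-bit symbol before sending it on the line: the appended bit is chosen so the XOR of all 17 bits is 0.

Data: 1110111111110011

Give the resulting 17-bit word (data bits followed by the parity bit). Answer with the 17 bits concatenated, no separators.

XOR of the 16 data bits: 1⊕1⊕1⊕0⊕1⊕1⊕1⊕1⊕1⊕1⊕1⊕1⊕0⊕0⊕1⊕1 = 1
Parity bit = 1 (so all 17 bits XOR to 0).

11101111111100111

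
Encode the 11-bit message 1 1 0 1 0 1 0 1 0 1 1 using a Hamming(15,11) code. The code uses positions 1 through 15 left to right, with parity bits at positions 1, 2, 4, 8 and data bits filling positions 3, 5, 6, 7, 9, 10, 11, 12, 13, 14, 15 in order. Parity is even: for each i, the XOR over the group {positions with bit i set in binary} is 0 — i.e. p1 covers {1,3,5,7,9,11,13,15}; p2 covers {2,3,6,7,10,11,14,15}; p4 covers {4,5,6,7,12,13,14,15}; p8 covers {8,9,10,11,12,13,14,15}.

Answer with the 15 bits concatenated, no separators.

Place data at non-parity positions: p1 p2 1 p4 1 0 1 p8 0 1 0 1 0 1 1
p1 (pos 1,3,5,7,9,11,13,15): XOR of data positions = 1⊕1⊕1⊕0⊕0⊕0⊕1 = 0
p2 (pos 2,3,6,7,10,11,14,15): XOR of data positions = 1⊕0⊕1⊕1⊕0⊕1⊕1 = 1
p4 (pos 4,5,6,7,12,13,14,15): XOR of data positions = 1⊕0⊕1⊕1⊕0⊕1⊕1 = 1
p8 (pos 8,9,10,11,12,13,14,15): XOR of data positions = 0⊕1⊕0⊕1⊕0⊕1⊕1 = 0
Codeword: 011110100101011

011110100101011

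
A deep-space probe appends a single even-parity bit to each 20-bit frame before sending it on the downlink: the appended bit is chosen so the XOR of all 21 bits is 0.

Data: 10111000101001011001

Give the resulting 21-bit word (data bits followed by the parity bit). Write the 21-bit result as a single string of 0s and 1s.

XOR of the 20 data bits: 1⊕0⊕1⊕1⊕1⊕0⊕0⊕0⊕1⊕0⊕1⊕0⊕0⊕1⊕0⊕1⊕1⊕0⊕0⊕1 = 0
Parity bit = 0 (so all 21 bits XOR to 0).

101110001010010110010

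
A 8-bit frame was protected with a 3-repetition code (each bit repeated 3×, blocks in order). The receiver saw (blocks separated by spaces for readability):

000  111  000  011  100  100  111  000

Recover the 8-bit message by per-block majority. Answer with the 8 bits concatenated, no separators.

Block 1 (000): 0 ones → 0
Block 2 (111): 3 ones → 1
Block 3 (000): 0 ones → 0
Block 4 (011): 2 ones → 1
Block 5 (100): 1 one → 0
Block 6 (100): 1 one → 0
Block 7 (111): 3 ones → 1
Block 8 (000): 0 ones → 0

01010010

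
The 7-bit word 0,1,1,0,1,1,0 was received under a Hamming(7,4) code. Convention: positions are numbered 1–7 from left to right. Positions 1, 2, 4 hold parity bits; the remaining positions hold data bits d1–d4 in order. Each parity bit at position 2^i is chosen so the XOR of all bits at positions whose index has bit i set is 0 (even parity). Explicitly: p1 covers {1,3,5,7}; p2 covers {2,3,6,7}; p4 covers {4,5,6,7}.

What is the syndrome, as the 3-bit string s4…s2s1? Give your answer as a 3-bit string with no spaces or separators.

s1 (pos 1,3,5,7): 0⊕1⊕1⊕0 = 0
s2 (pos 2,3,6,7): 1⊕1⊕1⊕0 = 1
s4 (pos 4,5,6,7): 0⊕1⊕1⊕0 = 0
Syndrome s4…s1 = 010 → error at position 2.

010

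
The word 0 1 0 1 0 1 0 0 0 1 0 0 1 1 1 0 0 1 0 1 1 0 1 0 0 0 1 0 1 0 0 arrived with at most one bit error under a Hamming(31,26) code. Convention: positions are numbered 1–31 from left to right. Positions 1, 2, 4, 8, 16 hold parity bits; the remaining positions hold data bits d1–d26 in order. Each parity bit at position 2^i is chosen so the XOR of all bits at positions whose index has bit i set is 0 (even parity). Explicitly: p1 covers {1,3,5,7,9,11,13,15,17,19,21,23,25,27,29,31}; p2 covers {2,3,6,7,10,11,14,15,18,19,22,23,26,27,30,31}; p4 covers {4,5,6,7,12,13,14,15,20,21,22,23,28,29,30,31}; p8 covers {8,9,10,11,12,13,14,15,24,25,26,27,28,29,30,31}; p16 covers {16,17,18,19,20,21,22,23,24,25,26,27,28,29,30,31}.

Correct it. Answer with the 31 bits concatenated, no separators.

s1 (pos 1,3,5,7,9,11,13,15,17,19,21,23,25,27,29,31): 0⊕0⊕0⊕0⊕0⊕0⊕1⊕1⊕0⊕0⊕1⊕1⊕0⊕1⊕1⊕0 = 0
s2 (pos 2,3,6,7,10,11,14,15,18,19,22,23,26,27,30,31): 1⊕0⊕1⊕0⊕1⊕0⊕1⊕1⊕1⊕0⊕0⊕1⊕0⊕1⊕0⊕0 = 0
s4 (pos 4,5,6,7,12,13,14,15,20,21,22,23,28,29,30,31): 1⊕0⊕1⊕0⊕0⊕1⊕1⊕1⊕1⊕1⊕0⊕1⊕0⊕1⊕0⊕0 = 1
s8 (pos 8,9,10,11,12,13,14,15,24,25,26,27,28,29,30,31): 0⊕0⊕1⊕0⊕0⊕1⊕1⊕1⊕0⊕0⊕0⊕1⊕0⊕1⊕0⊕0 = 0
s16 (pos 16,17,18,19,20,21,22,23,24,25,26,27,28,29,30,31): 0⊕0⊕1⊕0⊕1⊕1⊕0⊕1⊕0⊕0⊕0⊕1⊕0⊕1⊕0⊕0 = 0
Syndrome s16…s1 = 00100 → error at position 4.
Flip position 4: 0101010001001110010110100010100 → 0100010001001110010110100010100

0100010001001110010110100010100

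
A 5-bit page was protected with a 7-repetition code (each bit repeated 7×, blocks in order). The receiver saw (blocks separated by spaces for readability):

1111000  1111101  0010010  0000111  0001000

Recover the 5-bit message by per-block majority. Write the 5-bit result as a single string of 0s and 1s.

11000

Block 1 (1111000): 4 ones → 1
Block 2 (1111101): 6 ones → 1
Block 3 (0010010): 2 ones → 0
Block 4 (0000111): 3 ones → 0
Block 5 (0001000): 1 one → 0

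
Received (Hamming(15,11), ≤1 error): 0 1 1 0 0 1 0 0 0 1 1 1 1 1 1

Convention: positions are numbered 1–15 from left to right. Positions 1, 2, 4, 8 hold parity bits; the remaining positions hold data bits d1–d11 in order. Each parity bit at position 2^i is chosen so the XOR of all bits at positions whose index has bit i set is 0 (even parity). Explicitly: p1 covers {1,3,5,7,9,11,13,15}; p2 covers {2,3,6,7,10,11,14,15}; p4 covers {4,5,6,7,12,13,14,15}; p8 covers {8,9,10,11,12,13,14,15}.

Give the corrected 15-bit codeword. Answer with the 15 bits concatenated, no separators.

s1 (pos 1,3,5,7,9,11,13,15): 0⊕1⊕0⊕0⊕0⊕1⊕1⊕1 = 0
s2 (pos 2,3,6,7,10,11,14,15): 1⊕1⊕1⊕0⊕1⊕1⊕1⊕1 = 1
s4 (pos 4,5,6,7,12,13,14,15): 0⊕0⊕1⊕0⊕1⊕1⊕1⊕1 = 1
s8 (pos 8,9,10,11,12,13,14,15): 0⊕0⊕1⊕1⊕1⊕1⊕1⊕1 = 0
Syndrome s8…s1 = 0110 → error at position 6.
Flip position 6: 011001000111111 → 011000000111111

011000000111111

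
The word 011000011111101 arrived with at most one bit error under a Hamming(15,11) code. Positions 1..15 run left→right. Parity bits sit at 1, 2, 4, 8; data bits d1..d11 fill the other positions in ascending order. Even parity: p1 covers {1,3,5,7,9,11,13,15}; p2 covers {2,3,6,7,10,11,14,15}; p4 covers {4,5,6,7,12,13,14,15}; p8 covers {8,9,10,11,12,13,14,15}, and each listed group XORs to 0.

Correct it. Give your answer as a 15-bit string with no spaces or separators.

s1 (pos 1,3,5,7,9,11,13,15): 0⊕1⊕0⊕0⊕1⊕1⊕1⊕1 = 1
s2 (pos 2,3,6,7,10,11,14,15): 1⊕1⊕0⊕0⊕1⊕1⊕0⊕1 = 1
s4 (pos 4,5,6,7,12,13,14,15): 0⊕0⊕0⊕0⊕1⊕1⊕0⊕1 = 1
s8 (pos 8,9,10,11,12,13,14,15): 1⊕1⊕1⊕1⊕1⊕1⊕0⊕1 = 1
Syndrome s8…s1 = 1111 → error at position 15.
Flip position 15: 011000011111101 → 011000011111100

011000011111100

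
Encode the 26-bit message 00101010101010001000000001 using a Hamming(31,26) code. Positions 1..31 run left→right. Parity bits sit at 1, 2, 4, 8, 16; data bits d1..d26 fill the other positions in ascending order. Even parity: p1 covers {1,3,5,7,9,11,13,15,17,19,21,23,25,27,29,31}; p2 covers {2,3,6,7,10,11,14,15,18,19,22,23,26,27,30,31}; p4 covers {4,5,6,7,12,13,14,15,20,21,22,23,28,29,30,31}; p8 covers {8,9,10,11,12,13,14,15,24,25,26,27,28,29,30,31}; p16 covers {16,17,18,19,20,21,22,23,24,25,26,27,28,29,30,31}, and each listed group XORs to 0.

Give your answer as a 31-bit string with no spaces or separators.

Place data at non-parity positions: p1 p2 0 p4 0 1 0 p8 1 0 1 0 1 0 1 p16 0 1 0 0 0 1 0 0 0 0 0 0 0 0 1
p1 (pos 1,3,5,7,9,11,13,15,17,19,21,23,25,27,29,31): XOR of data positions = 0⊕0⊕0⊕1⊕1⊕1⊕1⊕0⊕0⊕0⊕0⊕0⊕0⊕0⊕1 = 1
p2 (pos 2,3,6,7,10,11,14,15,18,19,22,23,26,27,30,31): XOR of data positions = 0⊕1⊕0⊕0⊕1⊕0⊕1⊕1⊕0⊕1⊕0⊕0⊕0⊕0⊕1 = 0
p4 (pos 4,5,6,7,12,13,14,15,20,21,22,23,28,29,30,31): XOR of data positions = 0⊕1⊕0⊕0⊕1⊕0⊕1⊕0⊕0⊕1⊕0⊕0⊕0⊕0⊕1 = 1
p8 (pos 8,9,10,11,12,13,14,15,24,25,26,27,28,29,30,31): XOR of data positions = 1⊕0⊕1⊕0⊕1⊕0⊕1⊕0⊕0⊕0⊕0⊕0⊕0⊕0⊕1 = 1
p16 (pos 16,17,18,19,20,21,22,23,24,25,26,27,28,29,30,31): XOR of data positions = 0⊕1⊕0⊕0⊕0⊕1⊕0⊕0⊕0⊕0⊕0⊕0⊕0⊕0⊕1 = 1
Codeword: 1001010110101011010001000000001

1001010110101011010001000000001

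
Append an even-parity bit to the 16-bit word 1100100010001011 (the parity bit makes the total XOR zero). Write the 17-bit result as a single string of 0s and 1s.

11001000100010111

XOR of the 16 data bits: 1⊕1⊕0⊕0⊕1⊕0⊕0⊕0⊕1⊕0⊕0⊕0⊕1⊕0⊕1⊕1 = 1
Parity bit = 1 (so all 17 bits XOR to 0).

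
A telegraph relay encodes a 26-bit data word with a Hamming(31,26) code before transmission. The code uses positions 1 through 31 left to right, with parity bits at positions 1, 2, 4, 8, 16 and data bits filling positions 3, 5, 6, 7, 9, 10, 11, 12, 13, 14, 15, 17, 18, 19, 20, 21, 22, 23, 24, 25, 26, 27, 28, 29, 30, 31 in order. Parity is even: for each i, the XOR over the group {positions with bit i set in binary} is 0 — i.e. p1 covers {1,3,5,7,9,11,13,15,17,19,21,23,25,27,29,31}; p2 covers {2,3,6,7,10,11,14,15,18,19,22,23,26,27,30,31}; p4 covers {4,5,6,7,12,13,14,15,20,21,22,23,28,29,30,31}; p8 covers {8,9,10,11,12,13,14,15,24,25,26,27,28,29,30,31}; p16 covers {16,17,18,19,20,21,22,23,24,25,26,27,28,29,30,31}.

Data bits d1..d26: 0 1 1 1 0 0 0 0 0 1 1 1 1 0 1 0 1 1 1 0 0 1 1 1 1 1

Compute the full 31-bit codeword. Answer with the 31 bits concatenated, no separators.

0000111000000111110101110011111

Place data at non-parity positions: p1 p2 0 p4 1 1 1 p8 0 0 0 0 0 1 1 p16 1 1 0 1 0 1 1 1 0 0 1 1 1 1 1
p1 (pos 1,3,5,7,9,11,13,15,17,19,21,23,25,27,29,31): XOR of data positions = 0⊕1⊕1⊕0⊕0⊕0⊕1⊕1⊕0⊕0⊕1⊕0⊕1⊕1⊕1 = 0
p2 (pos 2,3,6,7,10,11,14,15,18,19,22,23,26,27,30,31): XOR of data positions = 0⊕1⊕1⊕0⊕0⊕1⊕1⊕1⊕0⊕1⊕1⊕0⊕1⊕1⊕1 = 0
p4 (pos 4,5,6,7,12,13,14,15,20,21,22,23,28,29,30,31): XOR of data positions = 1⊕1⊕1⊕0⊕0⊕1⊕1⊕1⊕0⊕1⊕1⊕1⊕1⊕1⊕1 = 0
p8 (pos 8,9,10,11,12,13,14,15,24,25,26,27,28,29,30,31): XOR of data positions = 0⊕0⊕0⊕0⊕0⊕1⊕1⊕1⊕0⊕0⊕1⊕1⊕1⊕1⊕1 = 0
p16 (pos 16,17,18,19,20,21,22,23,24,25,26,27,28,29,30,31): XOR of data positions = 1⊕1⊕0⊕1⊕0⊕1⊕1⊕1⊕0⊕0⊕1⊕1⊕1⊕1⊕1 = 1
Codeword: 0000111000000111110101110011111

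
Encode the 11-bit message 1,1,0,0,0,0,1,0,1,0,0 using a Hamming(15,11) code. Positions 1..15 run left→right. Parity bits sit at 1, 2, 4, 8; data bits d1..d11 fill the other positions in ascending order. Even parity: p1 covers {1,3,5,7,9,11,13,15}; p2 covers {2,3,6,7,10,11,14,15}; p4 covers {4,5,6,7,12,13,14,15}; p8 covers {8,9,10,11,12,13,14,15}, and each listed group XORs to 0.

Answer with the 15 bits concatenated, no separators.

Place data at non-parity positions: p1 p2 1 p4 1 0 0 p8 0 0 1 0 1 0 0
p1 (pos 1,3,5,7,9,11,13,15): XOR of data positions = 1⊕1⊕0⊕0⊕1⊕1⊕0 = 0
p2 (pos 2,3,6,7,10,11,14,15): XOR of data positions = 1⊕0⊕0⊕0⊕1⊕0⊕0 = 0
p4 (pos 4,5,6,7,12,13,14,15): XOR of data positions = 1⊕0⊕0⊕0⊕1⊕0⊕0 = 0
p8 (pos 8,9,10,11,12,13,14,15): XOR of data positions = 0⊕0⊕1⊕0⊕1⊕0⊕0 = 0
Codeword: 001010000010100

001010000010100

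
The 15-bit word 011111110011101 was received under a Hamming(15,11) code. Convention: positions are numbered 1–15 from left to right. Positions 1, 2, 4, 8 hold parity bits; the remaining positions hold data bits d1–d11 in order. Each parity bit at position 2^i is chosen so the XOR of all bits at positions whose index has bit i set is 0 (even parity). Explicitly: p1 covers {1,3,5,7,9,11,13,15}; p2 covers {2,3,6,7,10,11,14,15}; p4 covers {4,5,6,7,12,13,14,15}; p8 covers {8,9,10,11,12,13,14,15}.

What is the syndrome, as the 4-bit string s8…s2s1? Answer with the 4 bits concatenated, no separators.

1100

s1 (pos 1,3,5,7,9,11,13,15): 0⊕1⊕1⊕1⊕0⊕1⊕1⊕1 = 0
s2 (pos 2,3,6,7,10,11,14,15): 1⊕1⊕1⊕1⊕0⊕1⊕0⊕1 = 0
s4 (pos 4,5,6,7,12,13,14,15): 1⊕1⊕1⊕1⊕1⊕1⊕0⊕1 = 1
s8 (pos 8,9,10,11,12,13,14,15): 1⊕0⊕0⊕1⊕1⊕1⊕0⊕1 = 1
Syndrome s8…s1 = 1100 → error at position 12.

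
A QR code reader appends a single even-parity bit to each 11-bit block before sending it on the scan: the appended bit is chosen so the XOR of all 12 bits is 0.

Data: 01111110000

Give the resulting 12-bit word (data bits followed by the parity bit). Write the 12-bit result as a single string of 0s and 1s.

011111100000

XOR of the 11 data bits: 0⊕1⊕1⊕1⊕1⊕1⊕1⊕0⊕0⊕0⊕0 = 0
Parity bit = 0 (so all 12 bits XOR to 0).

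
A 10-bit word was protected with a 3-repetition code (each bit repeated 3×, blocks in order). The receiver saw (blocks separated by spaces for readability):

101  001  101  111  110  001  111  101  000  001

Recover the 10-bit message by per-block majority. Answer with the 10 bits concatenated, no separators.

1011101100

Block 1 (101): 2 ones → 1
Block 2 (001): 1 one → 0
Block 3 (101): 2 ones → 1
Block 4 (111): 3 ones → 1
Block 5 (110): 2 ones → 1
Block 6 (001): 1 one → 0
Block 7 (111): 3 ones → 1
Block 8 (101): 2 ones → 1
Block 9 (000): 0 ones → 0
Block 10 (001): 1 one → 0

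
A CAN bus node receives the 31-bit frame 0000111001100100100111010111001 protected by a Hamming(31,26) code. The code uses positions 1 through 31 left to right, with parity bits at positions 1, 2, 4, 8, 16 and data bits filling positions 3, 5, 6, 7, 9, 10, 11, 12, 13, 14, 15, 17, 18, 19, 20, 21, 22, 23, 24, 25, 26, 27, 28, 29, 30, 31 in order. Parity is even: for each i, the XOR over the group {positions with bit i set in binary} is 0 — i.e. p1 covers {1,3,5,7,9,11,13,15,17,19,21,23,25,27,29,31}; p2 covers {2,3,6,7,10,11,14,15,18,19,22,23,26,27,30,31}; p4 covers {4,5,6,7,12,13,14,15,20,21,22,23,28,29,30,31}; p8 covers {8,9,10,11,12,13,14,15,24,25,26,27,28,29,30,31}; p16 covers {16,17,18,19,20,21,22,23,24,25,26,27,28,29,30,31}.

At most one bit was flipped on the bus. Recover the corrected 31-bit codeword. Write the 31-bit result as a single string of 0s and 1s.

s1 (pos 1,3,5,7,9,11,13,15,17,19,21,23,25,27,29,31): 0⊕0⊕1⊕1⊕0⊕1⊕0⊕0⊕1⊕0⊕1⊕0⊕0⊕1⊕0⊕1 = 1
s2 (pos 2,3,6,7,10,11,14,15,18,19,22,23,26,27,30,31): 0⊕0⊕1⊕1⊕1⊕1⊕1⊕0⊕0⊕0⊕1⊕0⊕1⊕1⊕0⊕1 = 1
s4 (pos 4,5,6,7,12,13,14,15,20,21,22,23,28,29,30,31): 0⊕1⊕1⊕1⊕0⊕0⊕1⊕0⊕1⊕1⊕1⊕0⊕1⊕0⊕0⊕1 = 1
s8 (pos 8,9,10,11,12,13,14,15,24,25,26,27,28,29,30,31): 0⊕0⊕1⊕1⊕0⊕0⊕1⊕0⊕1⊕0⊕1⊕1⊕1⊕0⊕0⊕1 = 0
s16 (pos 16,17,18,19,20,21,22,23,24,25,26,27,28,29,30,31): 0⊕1⊕0⊕0⊕1⊕1⊕1⊕0⊕1⊕0⊕1⊕1⊕1⊕0⊕0⊕1 = 1
Syndrome s16…s1 = 10111 → error at position 23.
Flip position 23: 0000111001100100100111010111001 → 0000111001100100100111110111001

0000111001100100100111110111001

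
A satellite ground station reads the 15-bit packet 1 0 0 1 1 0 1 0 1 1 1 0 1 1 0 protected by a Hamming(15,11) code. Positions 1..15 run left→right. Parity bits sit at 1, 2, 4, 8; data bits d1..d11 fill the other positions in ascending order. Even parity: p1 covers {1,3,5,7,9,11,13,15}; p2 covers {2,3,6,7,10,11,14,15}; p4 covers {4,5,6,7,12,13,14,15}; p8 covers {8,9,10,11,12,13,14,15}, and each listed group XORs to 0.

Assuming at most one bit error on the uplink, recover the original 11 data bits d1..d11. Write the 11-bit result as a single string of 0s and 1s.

s1 (pos 1,3,5,7,9,11,13,15): 1⊕0⊕1⊕1⊕1⊕1⊕1⊕0 = 0
s2 (pos 2,3,6,7,10,11,14,15): 0⊕0⊕0⊕1⊕1⊕1⊕1⊕0 = 0
s4 (pos 4,5,6,7,12,13,14,15): 1⊕1⊕0⊕1⊕0⊕1⊕1⊕0 = 1
s8 (pos 8,9,10,11,12,13,14,15): 0⊕1⊕1⊕1⊕0⊕1⊕1⊕0 = 1
Syndrome s8…s1 = 1100 → error at position 12.
Flip position 12: 100110101110110 → 100110101111110
Read data bits from positions 3,5,6,7,9,10,11,12,13,14,15: 01011111110

01011111110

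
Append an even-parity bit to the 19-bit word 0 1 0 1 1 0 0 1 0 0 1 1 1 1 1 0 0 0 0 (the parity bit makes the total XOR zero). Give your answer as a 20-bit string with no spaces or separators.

01011001001111100001

XOR of the 19 data bits: 0⊕1⊕0⊕1⊕1⊕0⊕0⊕1⊕0⊕0⊕1⊕1⊕1⊕1⊕1⊕0⊕0⊕0⊕0 = 1
Parity bit = 1 (so all 20 bits XOR to 0).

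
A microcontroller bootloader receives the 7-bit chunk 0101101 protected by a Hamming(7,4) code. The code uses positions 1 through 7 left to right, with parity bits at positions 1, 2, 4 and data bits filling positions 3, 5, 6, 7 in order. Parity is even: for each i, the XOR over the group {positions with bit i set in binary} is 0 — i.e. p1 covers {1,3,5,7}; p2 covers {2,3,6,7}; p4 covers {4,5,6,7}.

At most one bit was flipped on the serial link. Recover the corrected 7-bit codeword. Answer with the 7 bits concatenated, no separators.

0100101

s1 (pos 1,3,5,7): 0⊕0⊕1⊕1 = 0
s2 (pos 2,3,6,7): 1⊕0⊕0⊕1 = 0
s4 (pos 4,5,6,7): 1⊕1⊕0⊕1 = 1
Syndrome s4…s1 = 100 → error at position 4.
Flip position 4: 0101101 → 0100101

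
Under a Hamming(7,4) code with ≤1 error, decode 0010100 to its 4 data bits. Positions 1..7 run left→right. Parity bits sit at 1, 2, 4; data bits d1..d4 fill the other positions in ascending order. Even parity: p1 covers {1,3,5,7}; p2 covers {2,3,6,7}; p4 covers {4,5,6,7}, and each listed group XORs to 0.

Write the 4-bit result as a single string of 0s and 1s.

s1 (pos 1,3,5,7): 0⊕1⊕1⊕0 = 0
s2 (pos 2,3,6,7): 0⊕1⊕0⊕0 = 1
s4 (pos 4,5,6,7): 0⊕1⊕0⊕0 = 1
Syndrome s4…s1 = 110 → error at position 6.
Flip position 6: 0010100 → 0010110
Read data bits from positions 3,5,6,7: 1110

1110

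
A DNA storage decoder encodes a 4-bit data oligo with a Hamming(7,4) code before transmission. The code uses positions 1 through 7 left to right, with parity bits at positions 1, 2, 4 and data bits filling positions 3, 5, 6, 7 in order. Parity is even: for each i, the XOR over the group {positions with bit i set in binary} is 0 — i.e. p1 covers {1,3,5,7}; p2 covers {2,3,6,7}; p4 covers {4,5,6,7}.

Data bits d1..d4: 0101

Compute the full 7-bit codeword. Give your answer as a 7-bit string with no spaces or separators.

Place data at non-parity positions: p1 p2 0 p4 1 0 1
p1 (pos 1,3,5,7): XOR of data positions = 0⊕1⊕1 = 0
p2 (pos 2,3,6,7): XOR of data positions = 0⊕0⊕1 = 1
p4 (pos 4,5,6,7): XOR of data positions = 1⊕0⊕1 = 0
Codeword: 0100101

0100101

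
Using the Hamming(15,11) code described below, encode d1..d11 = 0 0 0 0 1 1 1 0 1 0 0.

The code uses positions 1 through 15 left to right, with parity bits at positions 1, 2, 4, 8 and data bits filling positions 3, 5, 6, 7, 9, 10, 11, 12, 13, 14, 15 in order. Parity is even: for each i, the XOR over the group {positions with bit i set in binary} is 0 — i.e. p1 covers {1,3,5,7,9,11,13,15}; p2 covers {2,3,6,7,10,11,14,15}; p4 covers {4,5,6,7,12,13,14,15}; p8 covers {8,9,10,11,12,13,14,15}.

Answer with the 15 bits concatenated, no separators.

100100001110100

Place data at non-parity positions: p1 p2 0 p4 0 0 0 p8 1 1 1 0 1 0 0
p1 (pos 1,3,5,7,9,11,13,15): XOR of data positions = 0⊕0⊕0⊕1⊕1⊕1⊕0 = 1
p2 (pos 2,3,6,7,10,11,14,15): XOR of data positions = 0⊕0⊕0⊕1⊕1⊕0⊕0 = 0
p4 (pos 4,5,6,7,12,13,14,15): XOR of data positions = 0⊕0⊕0⊕0⊕1⊕0⊕0 = 1
p8 (pos 8,9,10,11,12,13,14,15): XOR of data positions = 1⊕1⊕1⊕0⊕1⊕0⊕0 = 0
Codeword: 100100001110100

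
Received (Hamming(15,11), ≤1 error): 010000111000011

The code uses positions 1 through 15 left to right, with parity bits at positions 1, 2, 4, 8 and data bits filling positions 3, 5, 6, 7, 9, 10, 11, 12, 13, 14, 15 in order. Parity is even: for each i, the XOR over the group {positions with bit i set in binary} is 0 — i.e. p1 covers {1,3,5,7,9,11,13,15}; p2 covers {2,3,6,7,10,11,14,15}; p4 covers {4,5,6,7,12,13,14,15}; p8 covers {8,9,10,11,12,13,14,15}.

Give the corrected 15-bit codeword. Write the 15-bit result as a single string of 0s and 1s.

s1 (pos 1,3,5,7,9,11,13,15): 0⊕0⊕0⊕1⊕1⊕0⊕0⊕1 = 1
s2 (pos 2,3,6,7,10,11,14,15): 1⊕0⊕0⊕1⊕0⊕0⊕1⊕1 = 0
s4 (pos 4,5,6,7,12,13,14,15): 0⊕0⊕0⊕1⊕0⊕0⊕1⊕1 = 1
s8 (pos 8,9,10,11,12,13,14,15): 1⊕1⊕0⊕0⊕0⊕0⊕1⊕1 = 0
Syndrome s8…s1 = 0101 → error at position 5.
Flip position 5: 010000111000011 → 010010111000011

010010111000011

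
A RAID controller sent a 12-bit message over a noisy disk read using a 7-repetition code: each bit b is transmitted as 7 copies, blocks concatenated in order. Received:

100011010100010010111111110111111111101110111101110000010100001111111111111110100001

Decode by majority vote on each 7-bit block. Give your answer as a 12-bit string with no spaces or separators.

001111100110

Block 1 (1000110): 3 ones → 0
Block 2 (1010001): 3 ones → 0
Block 3 (0010111): 4 ones → 1
Block 4 (1111101): 6 ones → 1
Block 5 (1111111): 7 ones → 1
Block 6 (1101110): 5 ones → 1
Block 7 (1111011): 6 ones → 1
Block 8 (1000001): 2 ones → 0
Block 9 (0100001): 2 ones → 0
Block 10 (1111111): 7 ones → 1
Block 11 (1111111): 7 ones → 1
Block 12 (0100001): 2 ones → 0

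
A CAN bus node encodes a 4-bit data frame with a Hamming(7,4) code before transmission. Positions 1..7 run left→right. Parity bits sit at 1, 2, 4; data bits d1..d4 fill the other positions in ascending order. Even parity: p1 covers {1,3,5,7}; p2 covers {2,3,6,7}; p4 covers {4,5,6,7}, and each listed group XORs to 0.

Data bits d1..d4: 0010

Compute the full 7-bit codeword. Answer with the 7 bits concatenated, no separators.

Place data at non-parity positions: p1 p2 0 p4 0 1 0
p1 (pos 1,3,5,7): XOR of data positions = 0⊕0⊕0 = 0
p2 (pos 2,3,6,7): XOR of data positions = 0⊕1⊕0 = 1
p4 (pos 4,5,6,7): XOR of data positions = 0⊕1⊕0 = 1
Codeword: 0101010

0101010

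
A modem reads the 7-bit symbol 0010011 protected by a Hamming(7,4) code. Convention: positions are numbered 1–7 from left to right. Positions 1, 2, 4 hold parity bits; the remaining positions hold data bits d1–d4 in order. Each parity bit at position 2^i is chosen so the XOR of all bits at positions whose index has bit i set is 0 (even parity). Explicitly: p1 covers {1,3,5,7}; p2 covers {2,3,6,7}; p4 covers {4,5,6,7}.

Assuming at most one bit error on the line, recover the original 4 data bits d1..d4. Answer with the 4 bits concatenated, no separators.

s1 (pos 1,3,5,7): 0⊕1⊕0⊕1 = 0
s2 (pos 2,3,6,7): 0⊕1⊕1⊕1 = 1
s4 (pos 4,5,6,7): 0⊕0⊕1⊕1 = 0
Syndrome s4…s1 = 010 → error at position 2.
Flip position 2: 0010011 → 0110011
Read data bits from positions 3,5,6,7: 1011

1011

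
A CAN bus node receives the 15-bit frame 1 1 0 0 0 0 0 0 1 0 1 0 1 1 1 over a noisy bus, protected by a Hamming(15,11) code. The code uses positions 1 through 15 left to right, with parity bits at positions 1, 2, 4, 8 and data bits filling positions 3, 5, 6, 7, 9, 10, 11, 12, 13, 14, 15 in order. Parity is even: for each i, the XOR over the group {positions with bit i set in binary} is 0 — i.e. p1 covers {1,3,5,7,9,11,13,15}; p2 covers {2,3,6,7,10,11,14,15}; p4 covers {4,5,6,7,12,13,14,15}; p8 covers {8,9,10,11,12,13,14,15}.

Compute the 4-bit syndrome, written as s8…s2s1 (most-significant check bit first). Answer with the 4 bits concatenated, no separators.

1101

s1 (pos 1,3,5,7,9,11,13,15): 1⊕0⊕0⊕0⊕1⊕1⊕1⊕1 = 1
s2 (pos 2,3,6,7,10,11,14,15): 1⊕0⊕0⊕0⊕0⊕1⊕1⊕1 = 0
s4 (pos 4,5,6,7,12,13,14,15): 0⊕0⊕0⊕0⊕0⊕1⊕1⊕1 = 1
s8 (pos 8,9,10,11,12,13,14,15): 0⊕1⊕0⊕1⊕0⊕1⊕1⊕1 = 1
Syndrome s8…s1 = 1101 → error at position 13.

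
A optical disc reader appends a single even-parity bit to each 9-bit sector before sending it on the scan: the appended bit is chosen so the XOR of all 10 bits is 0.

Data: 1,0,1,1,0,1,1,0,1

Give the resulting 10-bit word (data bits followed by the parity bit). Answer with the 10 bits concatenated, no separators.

1011011010

XOR of the 9 data bits: 1⊕0⊕1⊕1⊕0⊕1⊕1⊕0⊕1 = 0
Parity bit = 0 (so all 10 bits XOR to 0).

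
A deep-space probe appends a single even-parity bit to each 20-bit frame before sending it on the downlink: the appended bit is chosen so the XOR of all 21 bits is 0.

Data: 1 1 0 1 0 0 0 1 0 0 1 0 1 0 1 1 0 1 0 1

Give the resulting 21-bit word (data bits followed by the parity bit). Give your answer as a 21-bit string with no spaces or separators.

XOR of the 20 data bits: 1⊕1⊕0⊕1⊕0⊕0⊕0⊕1⊕0⊕0⊕1⊕0⊕1⊕0⊕1⊕1⊕0⊕1⊕0⊕1 = 0
Parity bit = 0 (so all 21 bits XOR to 0).

110100010010101101010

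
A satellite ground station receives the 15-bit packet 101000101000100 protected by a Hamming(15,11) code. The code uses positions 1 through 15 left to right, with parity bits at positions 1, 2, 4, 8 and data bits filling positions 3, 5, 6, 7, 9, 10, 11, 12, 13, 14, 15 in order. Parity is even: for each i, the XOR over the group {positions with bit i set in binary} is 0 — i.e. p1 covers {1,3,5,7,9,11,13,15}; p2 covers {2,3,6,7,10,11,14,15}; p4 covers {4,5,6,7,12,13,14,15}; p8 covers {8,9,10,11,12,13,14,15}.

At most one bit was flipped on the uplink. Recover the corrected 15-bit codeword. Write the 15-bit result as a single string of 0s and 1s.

s1 (pos 1,3,5,7,9,11,13,15): 1⊕1⊕0⊕1⊕1⊕0⊕1⊕0 = 1
s2 (pos 2,3,6,7,10,11,14,15): 0⊕1⊕0⊕1⊕0⊕0⊕0⊕0 = 0
s4 (pos 4,5,6,7,12,13,14,15): 0⊕0⊕0⊕1⊕0⊕1⊕0⊕0 = 0
s8 (pos 8,9,10,11,12,13,14,15): 0⊕1⊕0⊕0⊕0⊕1⊕0⊕0 = 0
Syndrome s8…s1 = 0001 → error at position 1.
Flip position 1: 101000101000100 → 001000101000100

001000101000100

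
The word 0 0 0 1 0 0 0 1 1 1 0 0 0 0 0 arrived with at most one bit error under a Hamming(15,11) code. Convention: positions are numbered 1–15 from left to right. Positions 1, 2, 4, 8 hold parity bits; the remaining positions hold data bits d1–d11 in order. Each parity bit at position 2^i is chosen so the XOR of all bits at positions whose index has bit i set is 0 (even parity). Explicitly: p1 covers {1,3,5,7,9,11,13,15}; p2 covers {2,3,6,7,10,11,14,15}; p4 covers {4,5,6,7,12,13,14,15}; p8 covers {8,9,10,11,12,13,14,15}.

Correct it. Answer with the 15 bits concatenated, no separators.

000100011100001

s1 (pos 1,3,5,7,9,11,13,15): 0⊕0⊕0⊕0⊕1⊕0⊕0⊕0 = 1
s2 (pos 2,3,6,7,10,11,14,15): 0⊕0⊕0⊕0⊕1⊕0⊕0⊕0 = 1
s4 (pos 4,5,6,7,12,13,14,15): 1⊕0⊕0⊕0⊕0⊕0⊕0⊕0 = 1
s8 (pos 8,9,10,11,12,13,14,15): 1⊕1⊕1⊕0⊕0⊕0⊕0⊕0 = 1
Syndrome s8…s1 = 1111 → error at position 15.
Flip position 15: 000100011100000 → 000100011100001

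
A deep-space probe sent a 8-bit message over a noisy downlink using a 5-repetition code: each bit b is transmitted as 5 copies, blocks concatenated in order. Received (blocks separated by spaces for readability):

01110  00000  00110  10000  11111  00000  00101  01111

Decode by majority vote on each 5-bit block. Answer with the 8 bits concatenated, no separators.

10001001

Block 1 (01110): 3 ones → 1
Block 2 (00000): 0 ones → 0
Block 3 (00110): 2 ones → 0
Block 4 (10000): 1 one → 0
Block 5 (11111): 5 ones → 1
Block 6 (00000): 0 ones → 0
Block 7 (00101): 2 ones → 0
Block 8 (01111): 4 ones → 1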